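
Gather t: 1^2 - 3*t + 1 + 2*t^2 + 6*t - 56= 2*t^2 + 3*t - 54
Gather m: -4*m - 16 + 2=-4*m - 14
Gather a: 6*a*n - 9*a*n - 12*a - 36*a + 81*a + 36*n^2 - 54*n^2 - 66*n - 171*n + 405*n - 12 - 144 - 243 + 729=a*(33 - 3*n) - 18*n^2 + 168*n + 330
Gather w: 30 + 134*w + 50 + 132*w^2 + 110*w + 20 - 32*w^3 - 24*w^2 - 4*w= -32*w^3 + 108*w^2 + 240*w + 100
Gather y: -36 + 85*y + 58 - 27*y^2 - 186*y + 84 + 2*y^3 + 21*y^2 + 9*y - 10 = 2*y^3 - 6*y^2 - 92*y + 96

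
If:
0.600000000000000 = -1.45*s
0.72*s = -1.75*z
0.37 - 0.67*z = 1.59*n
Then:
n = 0.16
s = -0.41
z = 0.17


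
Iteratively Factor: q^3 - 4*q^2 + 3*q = (q - 1)*(q^2 - 3*q) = q*(q - 1)*(q - 3)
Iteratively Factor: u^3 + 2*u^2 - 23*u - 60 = (u + 4)*(u^2 - 2*u - 15) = (u + 3)*(u + 4)*(u - 5)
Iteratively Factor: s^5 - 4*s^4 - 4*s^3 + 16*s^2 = (s + 2)*(s^4 - 6*s^3 + 8*s^2) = (s - 4)*(s + 2)*(s^3 - 2*s^2) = (s - 4)*(s - 2)*(s + 2)*(s^2) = s*(s - 4)*(s - 2)*(s + 2)*(s)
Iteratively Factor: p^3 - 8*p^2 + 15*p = (p - 5)*(p^2 - 3*p) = (p - 5)*(p - 3)*(p)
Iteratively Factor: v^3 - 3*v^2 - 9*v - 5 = (v + 1)*(v^2 - 4*v - 5) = (v + 1)^2*(v - 5)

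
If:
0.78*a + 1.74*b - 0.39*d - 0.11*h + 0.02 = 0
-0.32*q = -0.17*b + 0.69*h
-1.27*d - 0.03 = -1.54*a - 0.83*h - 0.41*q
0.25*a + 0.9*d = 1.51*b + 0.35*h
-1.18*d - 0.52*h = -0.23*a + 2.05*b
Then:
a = 0.02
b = -0.02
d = -0.00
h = 0.08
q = -0.19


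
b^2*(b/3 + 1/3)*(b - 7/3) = b^4/3 - 4*b^3/9 - 7*b^2/9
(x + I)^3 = x^3 + 3*I*x^2 - 3*x - I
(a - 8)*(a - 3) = a^2 - 11*a + 24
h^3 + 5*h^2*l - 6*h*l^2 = h*(h - l)*(h + 6*l)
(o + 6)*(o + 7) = o^2 + 13*o + 42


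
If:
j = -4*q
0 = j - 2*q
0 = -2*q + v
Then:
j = 0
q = 0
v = 0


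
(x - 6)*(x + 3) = x^2 - 3*x - 18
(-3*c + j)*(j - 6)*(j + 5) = -3*c*j^2 + 3*c*j + 90*c + j^3 - j^2 - 30*j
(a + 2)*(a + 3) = a^2 + 5*a + 6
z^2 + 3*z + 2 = (z + 1)*(z + 2)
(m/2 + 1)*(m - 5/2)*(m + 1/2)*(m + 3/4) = m^4/2 + 3*m^3/8 - 21*m^2/8 - 103*m/32 - 15/16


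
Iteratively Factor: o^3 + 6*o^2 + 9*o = (o)*(o^2 + 6*o + 9) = o*(o + 3)*(o + 3)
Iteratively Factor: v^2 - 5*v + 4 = (v - 1)*(v - 4)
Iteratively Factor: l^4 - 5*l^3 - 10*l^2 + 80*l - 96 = (l - 3)*(l^3 - 2*l^2 - 16*l + 32) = (l - 3)*(l + 4)*(l^2 - 6*l + 8) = (l - 3)*(l - 2)*(l + 4)*(l - 4)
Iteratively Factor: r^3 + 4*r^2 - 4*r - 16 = (r - 2)*(r^2 + 6*r + 8) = (r - 2)*(r + 2)*(r + 4)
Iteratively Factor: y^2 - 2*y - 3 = (y - 3)*(y + 1)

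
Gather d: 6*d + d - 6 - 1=7*d - 7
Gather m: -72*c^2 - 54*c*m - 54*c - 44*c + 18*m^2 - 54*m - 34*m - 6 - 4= -72*c^2 - 98*c + 18*m^2 + m*(-54*c - 88) - 10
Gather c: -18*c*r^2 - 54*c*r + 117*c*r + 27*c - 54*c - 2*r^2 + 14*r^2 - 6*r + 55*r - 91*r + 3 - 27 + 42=c*(-18*r^2 + 63*r - 27) + 12*r^2 - 42*r + 18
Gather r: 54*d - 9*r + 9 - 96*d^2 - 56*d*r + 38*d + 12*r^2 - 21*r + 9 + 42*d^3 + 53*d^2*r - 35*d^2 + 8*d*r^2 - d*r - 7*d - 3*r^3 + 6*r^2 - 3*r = 42*d^3 - 131*d^2 + 85*d - 3*r^3 + r^2*(8*d + 18) + r*(53*d^2 - 57*d - 33) + 18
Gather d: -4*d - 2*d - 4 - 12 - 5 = -6*d - 21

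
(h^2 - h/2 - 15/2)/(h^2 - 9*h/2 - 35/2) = (h - 3)/(h - 7)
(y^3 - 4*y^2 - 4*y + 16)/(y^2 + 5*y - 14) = (y^2 - 2*y - 8)/(y + 7)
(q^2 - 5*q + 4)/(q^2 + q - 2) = (q - 4)/(q + 2)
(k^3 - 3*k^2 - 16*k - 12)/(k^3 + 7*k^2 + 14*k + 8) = (k - 6)/(k + 4)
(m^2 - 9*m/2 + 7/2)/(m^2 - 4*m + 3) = (m - 7/2)/(m - 3)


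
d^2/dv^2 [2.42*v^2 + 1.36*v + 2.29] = 4.84000000000000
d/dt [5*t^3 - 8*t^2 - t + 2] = 15*t^2 - 16*t - 1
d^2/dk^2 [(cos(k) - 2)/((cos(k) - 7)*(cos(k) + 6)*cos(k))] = (-58*(1 - cos(k)^2)^2/cos(k)^3 - 30*sin(k)^6/cos(k)^3 - 4*cos(k)^4 - 9*cos(k)^3 - 185*cos(k)^2 - 504*tan(k)^2 - 134 + 3814/cos(k) - 6968/cos(k)^3)/((cos(k) - 7)^3*(cos(k) + 6)^3)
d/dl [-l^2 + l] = 1 - 2*l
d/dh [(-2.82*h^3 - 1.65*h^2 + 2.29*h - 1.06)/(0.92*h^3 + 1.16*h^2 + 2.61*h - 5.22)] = (-1.7532*h^4 - 18.934*h^3 + 40.1239*h^2 + 19.6852*h - 9.1872)/(0.8464*h^6 + 2.1344*h^5 + 6.148*h^4 - 3.5496*h^3 - 5.2983*h^2 - 27.2484*h + 27.2484)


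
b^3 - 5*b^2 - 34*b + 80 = (b - 8)*(b - 2)*(b + 5)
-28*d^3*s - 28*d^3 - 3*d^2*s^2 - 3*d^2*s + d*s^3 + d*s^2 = (-7*d + s)*(4*d + s)*(d*s + d)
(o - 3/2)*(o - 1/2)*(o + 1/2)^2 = o^4 - o^3 - o^2 + o/4 + 3/16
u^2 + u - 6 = (u - 2)*(u + 3)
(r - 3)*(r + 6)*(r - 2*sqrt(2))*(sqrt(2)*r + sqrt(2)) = sqrt(2)*r^4 - 4*r^3 + 4*sqrt(2)*r^3 - 15*sqrt(2)*r^2 - 16*r^2 - 18*sqrt(2)*r + 60*r + 72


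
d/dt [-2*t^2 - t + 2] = -4*t - 1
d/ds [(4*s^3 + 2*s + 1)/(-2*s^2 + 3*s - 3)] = (-8*s^4 + 24*s^3 - 32*s^2 + 4*s - 9)/(4*s^4 - 12*s^3 + 21*s^2 - 18*s + 9)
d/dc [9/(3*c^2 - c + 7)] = 9*(1 - 6*c)/(3*c^2 - c + 7)^2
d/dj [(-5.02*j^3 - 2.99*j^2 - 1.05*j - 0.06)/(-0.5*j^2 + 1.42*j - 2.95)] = (2.51*j^4 - 14.2568*j^3 + 39.6562*j^2 + 17.581*j + 3.1827)/(0.25*j^4 - 1.42*j^3 + 4.9664*j^2 - 8.378*j + 8.7025)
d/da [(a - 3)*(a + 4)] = 2*a + 1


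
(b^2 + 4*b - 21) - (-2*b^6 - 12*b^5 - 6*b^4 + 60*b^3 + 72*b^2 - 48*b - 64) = 2*b^6 + 12*b^5 + 6*b^4 - 60*b^3 - 71*b^2 + 52*b + 43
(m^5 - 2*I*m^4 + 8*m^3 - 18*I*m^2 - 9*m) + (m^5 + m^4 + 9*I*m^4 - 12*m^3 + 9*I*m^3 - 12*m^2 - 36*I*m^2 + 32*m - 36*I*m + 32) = 2*m^5 + m^4 + 7*I*m^4 - 4*m^3 + 9*I*m^3 - 12*m^2 - 54*I*m^2 + 23*m - 36*I*m + 32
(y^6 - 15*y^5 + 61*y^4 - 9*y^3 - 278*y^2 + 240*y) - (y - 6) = y^6 - 15*y^5 + 61*y^4 - 9*y^3 - 278*y^2 + 239*y + 6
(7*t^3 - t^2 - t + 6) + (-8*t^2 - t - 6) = 7*t^3 - 9*t^2 - 2*t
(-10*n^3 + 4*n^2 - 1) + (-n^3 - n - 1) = -11*n^3 + 4*n^2 - n - 2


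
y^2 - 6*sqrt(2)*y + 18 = (y - 3*sqrt(2))^2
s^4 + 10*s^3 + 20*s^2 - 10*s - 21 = (s - 1)*(s + 1)*(s + 3)*(s + 7)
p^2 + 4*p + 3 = (p + 1)*(p + 3)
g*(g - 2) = g^2 - 2*g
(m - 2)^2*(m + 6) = m^3 + 2*m^2 - 20*m + 24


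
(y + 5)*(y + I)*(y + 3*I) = y^3 + 5*y^2 + 4*I*y^2 - 3*y + 20*I*y - 15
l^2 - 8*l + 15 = (l - 5)*(l - 3)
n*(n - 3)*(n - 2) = n^3 - 5*n^2 + 6*n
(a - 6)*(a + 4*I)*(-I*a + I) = -I*a^3 + 4*a^2 + 7*I*a^2 - 28*a - 6*I*a + 24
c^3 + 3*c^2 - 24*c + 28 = (c - 2)^2*(c + 7)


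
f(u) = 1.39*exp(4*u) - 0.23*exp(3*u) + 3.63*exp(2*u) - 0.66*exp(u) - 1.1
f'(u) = 5.56*exp(4*u) - 0.69*exp(3*u) + 7.26*exp(2*u) - 0.66*exp(u) = (5.56*exp(3*u) - 0.69*exp(2*u) + 7.26*exp(u) - 0.66)*exp(u)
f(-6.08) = -1.10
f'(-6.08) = -0.00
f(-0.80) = -0.63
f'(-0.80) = 1.33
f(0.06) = 3.78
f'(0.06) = 13.73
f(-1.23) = -0.98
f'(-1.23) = 0.45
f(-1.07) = -0.89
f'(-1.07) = 0.68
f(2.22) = 10110.67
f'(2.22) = 40029.37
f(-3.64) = -1.11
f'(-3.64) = -0.01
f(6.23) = 92362597297.02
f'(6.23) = 369478627135.45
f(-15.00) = -1.10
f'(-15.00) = 0.00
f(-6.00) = -1.10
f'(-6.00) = 0.00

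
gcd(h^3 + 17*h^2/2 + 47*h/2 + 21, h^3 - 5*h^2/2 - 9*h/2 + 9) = h + 2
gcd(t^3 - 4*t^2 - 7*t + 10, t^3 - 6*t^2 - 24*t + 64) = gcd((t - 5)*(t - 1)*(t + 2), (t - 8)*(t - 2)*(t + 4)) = 1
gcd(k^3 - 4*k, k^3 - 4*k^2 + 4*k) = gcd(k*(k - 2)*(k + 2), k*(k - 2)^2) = k^2 - 2*k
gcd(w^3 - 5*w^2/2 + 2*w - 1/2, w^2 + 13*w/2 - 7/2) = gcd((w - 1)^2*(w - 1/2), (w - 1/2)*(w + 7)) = w - 1/2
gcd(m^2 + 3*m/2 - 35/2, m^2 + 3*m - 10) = m + 5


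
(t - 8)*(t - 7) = t^2 - 15*t + 56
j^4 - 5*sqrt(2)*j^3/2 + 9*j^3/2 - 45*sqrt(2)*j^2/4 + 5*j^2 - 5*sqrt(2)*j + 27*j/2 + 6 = (j + 1/2)*(j + 4)*(j - 3*sqrt(2)/2)*(j - sqrt(2))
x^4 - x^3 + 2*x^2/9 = x^2*(x - 2/3)*(x - 1/3)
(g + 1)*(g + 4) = g^2 + 5*g + 4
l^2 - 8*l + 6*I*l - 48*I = (l - 8)*(l + 6*I)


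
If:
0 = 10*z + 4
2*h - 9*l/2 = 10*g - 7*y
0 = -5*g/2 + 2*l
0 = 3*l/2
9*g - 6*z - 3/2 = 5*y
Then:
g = 0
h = -63/100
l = 0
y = 9/50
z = -2/5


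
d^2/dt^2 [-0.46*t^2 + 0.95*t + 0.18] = -0.920000000000000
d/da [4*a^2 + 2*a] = 8*a + 2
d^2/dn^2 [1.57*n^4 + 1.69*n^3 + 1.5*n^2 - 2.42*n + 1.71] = 18.84*n^2 + 10.14*n + 3.0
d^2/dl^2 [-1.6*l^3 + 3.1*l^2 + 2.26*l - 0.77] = 6.2 - 9.6*l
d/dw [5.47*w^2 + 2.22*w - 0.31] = 10.94*w + 2.22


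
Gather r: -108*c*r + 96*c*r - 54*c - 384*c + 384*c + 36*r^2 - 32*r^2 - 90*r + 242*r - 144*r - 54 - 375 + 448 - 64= -54*c + 4*r^2 + r*(8 - 12*c) - 45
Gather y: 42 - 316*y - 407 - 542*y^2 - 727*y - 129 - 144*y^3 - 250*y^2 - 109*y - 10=-144*y^3 - 792*y^2 - 1152*y - 504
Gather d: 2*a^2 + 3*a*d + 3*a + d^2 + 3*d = 2*a^2 + 3*a + d^2 + d*(3*a + 3)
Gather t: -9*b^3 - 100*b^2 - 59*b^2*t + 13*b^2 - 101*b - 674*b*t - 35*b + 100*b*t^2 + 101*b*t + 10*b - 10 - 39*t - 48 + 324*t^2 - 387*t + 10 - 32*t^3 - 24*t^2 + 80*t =-9*b^3 - 87*b^2 - 126*b - 32*t^3 + t^2*(100*b + 300) + t*(-59*b^2 - 573*b - 346) - 48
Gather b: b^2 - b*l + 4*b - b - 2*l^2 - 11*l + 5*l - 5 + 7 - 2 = b^2 + b*(3 - l) - 2*l^2 - 6*l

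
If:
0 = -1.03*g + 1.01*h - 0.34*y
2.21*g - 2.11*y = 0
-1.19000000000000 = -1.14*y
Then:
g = 1.00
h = 1.37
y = 1.04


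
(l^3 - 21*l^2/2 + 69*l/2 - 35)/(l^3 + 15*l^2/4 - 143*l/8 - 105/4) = 4*(l^2 - 7*l + 10)/(4*l^2 + 29*l + 30)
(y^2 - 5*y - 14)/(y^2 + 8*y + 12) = (y - 7)/(y + 6)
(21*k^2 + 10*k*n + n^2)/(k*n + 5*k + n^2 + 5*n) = (21*k^2 + 10*k*n + n^2)/(k*n + 5*k + n^2 + 5*n)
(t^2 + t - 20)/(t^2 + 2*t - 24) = (t + 5)/(t + 6)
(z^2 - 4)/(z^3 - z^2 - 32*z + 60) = (z + 2)/(z^2 + z - 30)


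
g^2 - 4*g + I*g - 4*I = (g - 4)*(g + I)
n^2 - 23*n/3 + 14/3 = (n - 7)*(n - 2/3)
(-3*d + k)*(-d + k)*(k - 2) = 3*d^2*k - 6*d^2 - 4*d*k^2 + 8*d*k + k^3 - 2*k^2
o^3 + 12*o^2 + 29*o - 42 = (o - 1)*(o + 6)*(o + 7)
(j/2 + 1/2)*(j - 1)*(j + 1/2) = j^3/2 + j^2/4 - j/2 - 1/4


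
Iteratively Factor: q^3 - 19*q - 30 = (q - 5)*(q^2 + 5*q + 6) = (q - 5)*(q + 3)*(q + 2)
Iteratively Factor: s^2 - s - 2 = (s + 1)*(s - 2)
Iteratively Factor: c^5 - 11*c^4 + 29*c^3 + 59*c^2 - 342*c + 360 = (c - 4)*(c^4 - 7*c^3 + c^2 + 63*c - 90) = (c - 4)*(c - 2)*(c^3 - 5*c^2 - 9*c + 45) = (c - 4)*(c - 3)*(c - 2)*(c^2 - 2*c - 15) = (c - 4)*(c - 3)*(c - 2)*(c + 3)*(c - 5)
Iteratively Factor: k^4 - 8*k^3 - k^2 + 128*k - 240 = (k - 3)*(k^3 - 5*k^2 - 16*k + 80) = (k - 3)*(k + 4)*(k^2 - 9*k + 20) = (k - 4)*(k - 3)*(k + 4)*(k - 5)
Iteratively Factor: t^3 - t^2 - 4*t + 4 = (t - 1)*(t^2 - 4) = (t - 1)*(t + 2)*(t - 2)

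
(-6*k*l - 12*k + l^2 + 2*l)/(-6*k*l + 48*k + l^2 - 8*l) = (l + 2)/(l - 8)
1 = 1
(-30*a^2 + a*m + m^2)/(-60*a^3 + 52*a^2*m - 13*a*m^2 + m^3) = (6*a + m)/(12*a^2 - 8*a*m + m^2)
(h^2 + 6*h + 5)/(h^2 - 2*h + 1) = (h^2 + 6*h + 5)/(h^2 - 2*h + 1)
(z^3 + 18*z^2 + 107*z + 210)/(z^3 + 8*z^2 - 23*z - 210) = (z + 5)/(z - 5)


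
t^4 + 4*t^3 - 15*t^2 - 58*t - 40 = (t - 4)*(t + 1)*(t + 2)*(t + 5)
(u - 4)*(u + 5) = u^2 + u - 20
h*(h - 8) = h^2 - 8*h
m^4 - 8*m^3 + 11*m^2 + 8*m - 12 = (m - 6)*(m - 2)*(m - 1)*(m + 1)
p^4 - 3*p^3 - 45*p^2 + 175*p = p*(p - 5)^2*(p + 7)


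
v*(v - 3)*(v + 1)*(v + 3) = v^4 + v^3 - 9*v^2 - 9*v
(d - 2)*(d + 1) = d^2 - d - 2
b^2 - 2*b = b*(b - 2)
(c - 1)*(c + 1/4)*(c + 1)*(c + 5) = c^4 + 21*c^3/4 + c^2/4 - 21*c/4 - 5/4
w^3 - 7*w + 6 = (w - 2)*(w - 1)*(w + 3)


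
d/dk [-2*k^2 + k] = 1 - 4*k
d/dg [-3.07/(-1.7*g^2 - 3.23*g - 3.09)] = (-10.438*g - 9.9161)/(1.7*g^2 + 3.23*g + 3.09)^2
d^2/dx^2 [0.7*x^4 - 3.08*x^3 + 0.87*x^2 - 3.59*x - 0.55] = 8.4*x^2 - 18.48*x + 1.74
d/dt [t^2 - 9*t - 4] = 2*t - 9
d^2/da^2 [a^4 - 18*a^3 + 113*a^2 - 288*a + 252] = 12*a^2 - 108*a + 226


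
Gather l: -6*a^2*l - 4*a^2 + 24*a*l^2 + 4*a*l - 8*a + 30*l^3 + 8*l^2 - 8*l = -4*a^2 - 8*a + 30*l^3 + l^2*(24*a + 8) + l*(-6*a^2 + 4*a - 8)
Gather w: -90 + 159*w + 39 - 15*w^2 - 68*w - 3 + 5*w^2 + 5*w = -10*w^2 + 96*w - 54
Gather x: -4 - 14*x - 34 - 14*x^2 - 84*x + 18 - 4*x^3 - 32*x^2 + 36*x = -4*x^3 - 46*x^2 - 62*x - 20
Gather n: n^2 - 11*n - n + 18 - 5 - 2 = n^2 - 12*n + 11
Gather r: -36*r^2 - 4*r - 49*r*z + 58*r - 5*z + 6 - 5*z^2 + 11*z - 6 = -36*r^2 + r*(54 - 49*z) - 5*z^2 + 6*z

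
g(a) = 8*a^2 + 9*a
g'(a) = 16*a + 9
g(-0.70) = -2.38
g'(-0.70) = -2.20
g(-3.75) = 78.75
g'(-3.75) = -51.00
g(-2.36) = 23.32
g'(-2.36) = -28.76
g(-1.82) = 10.12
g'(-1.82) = -20.12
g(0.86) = 13.66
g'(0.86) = 22.76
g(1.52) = 32.16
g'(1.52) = 33.32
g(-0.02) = -0.18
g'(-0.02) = 8.68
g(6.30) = 374.22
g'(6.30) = 109.80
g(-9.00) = 567.00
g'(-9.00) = -135.00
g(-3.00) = 45.00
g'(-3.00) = -39.00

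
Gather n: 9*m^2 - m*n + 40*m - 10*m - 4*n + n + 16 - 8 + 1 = 9*m^2 + 30*m + n*(-m - 3) + 9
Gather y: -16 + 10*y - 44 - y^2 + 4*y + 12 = -y^2 + 14*y - 48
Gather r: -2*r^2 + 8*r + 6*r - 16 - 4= -2*r^2 + 14*r - 20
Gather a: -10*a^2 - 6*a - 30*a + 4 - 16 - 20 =-10*a^2 - 36*a - 32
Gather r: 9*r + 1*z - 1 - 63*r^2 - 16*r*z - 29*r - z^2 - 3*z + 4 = -63*r^2 + r*(-16*z - 20) - z^2 - 2*z + 3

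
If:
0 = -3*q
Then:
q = 0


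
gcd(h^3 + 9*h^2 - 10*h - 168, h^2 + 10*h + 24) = h + 6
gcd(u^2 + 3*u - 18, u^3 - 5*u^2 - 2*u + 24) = u - 3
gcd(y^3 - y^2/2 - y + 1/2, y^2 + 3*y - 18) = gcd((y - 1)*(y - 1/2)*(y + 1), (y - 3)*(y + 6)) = 1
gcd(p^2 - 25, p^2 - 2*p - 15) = p - 5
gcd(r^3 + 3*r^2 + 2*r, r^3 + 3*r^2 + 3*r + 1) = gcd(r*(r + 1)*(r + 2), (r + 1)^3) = r + 1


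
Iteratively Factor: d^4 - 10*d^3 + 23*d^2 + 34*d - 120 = (d - 5)*(d^3 - 5*d^2 - 2*d + 24) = (d - 5)*(d - 4)*(d^2 - d - 6) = (d - 5)*(d - 4)*(d - 3)*(d + 2)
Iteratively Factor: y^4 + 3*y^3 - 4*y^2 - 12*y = (y + 3)*(y^3 - 4*y) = (y + 2)*(y + 3)*(y^2 - 2*y) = (y - 2)*(y + 2)*(y + 3)*(y)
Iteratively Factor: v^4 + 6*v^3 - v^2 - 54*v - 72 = (v + 3)*(v^3 + 3*v^2 - 10*v - 24) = (v + 3)*(v + 4)*(v^2 - v - 6) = (v + 2)*(v + 3)*(v + 4)*(v - 3)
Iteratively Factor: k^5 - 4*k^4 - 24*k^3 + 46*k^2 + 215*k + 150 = (k - 5)*(k^4 + k^3 - 19*k^2 - 49*k - 30) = (k - 5)^2*(k^3 + 6*k^2 + 11*k + 6) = (k - 5)^2*(k + 2)*(k^2 + 4*k + 3) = (k - 5)^2*(k + 1)*(k + 2)*(k + 3)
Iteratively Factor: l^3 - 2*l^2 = (l)*(l^2 - 2*l) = l^2*(l - 2)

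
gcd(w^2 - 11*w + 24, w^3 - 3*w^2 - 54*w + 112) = w - 8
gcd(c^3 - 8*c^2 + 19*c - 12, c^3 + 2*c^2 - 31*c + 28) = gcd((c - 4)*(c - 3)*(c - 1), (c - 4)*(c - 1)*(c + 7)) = c^2 - 5*c + 4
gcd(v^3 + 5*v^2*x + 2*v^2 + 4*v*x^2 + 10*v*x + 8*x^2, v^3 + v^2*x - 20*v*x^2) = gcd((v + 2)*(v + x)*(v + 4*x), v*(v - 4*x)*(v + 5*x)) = 1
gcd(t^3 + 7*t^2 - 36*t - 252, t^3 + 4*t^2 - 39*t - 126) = t^2 + t - 42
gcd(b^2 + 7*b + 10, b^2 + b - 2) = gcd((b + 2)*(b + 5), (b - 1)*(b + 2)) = b + 2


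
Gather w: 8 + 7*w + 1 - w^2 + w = -w^2 + 8*w + 9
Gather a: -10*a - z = -10*a - z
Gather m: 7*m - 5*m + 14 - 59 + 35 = 2*m - 10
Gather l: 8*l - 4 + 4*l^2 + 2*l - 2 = 4*l^2 + 10*l - 6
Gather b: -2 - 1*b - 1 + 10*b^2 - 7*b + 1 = 10*b^2 - 8*b - 2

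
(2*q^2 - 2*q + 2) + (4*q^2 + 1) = 6*q^2 - 2*q + 3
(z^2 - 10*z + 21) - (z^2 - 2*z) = 21 - 8*z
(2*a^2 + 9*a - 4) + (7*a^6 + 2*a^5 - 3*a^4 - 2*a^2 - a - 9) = 7*a^6 + 2*a^5 - 3*a^4 + 8*a - 13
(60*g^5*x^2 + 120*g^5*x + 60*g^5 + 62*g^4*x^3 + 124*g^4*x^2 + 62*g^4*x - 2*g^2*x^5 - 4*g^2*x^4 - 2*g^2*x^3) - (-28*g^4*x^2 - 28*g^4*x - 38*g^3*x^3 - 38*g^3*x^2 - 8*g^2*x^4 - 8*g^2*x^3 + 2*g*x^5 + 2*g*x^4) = 60*g^5*x^2 + 120*g^5*x + 60*g^5 + 62*g^4*x^3 + 152*g^4*x^2 + 90*g^4*x + 38*g^3*x^3 + 38*g^3*x^2 - 2*g^2*x^5 + 4*g^2*x^4 + 6*g^2*x^3 - 2*g*x^5 - 2*g*x^4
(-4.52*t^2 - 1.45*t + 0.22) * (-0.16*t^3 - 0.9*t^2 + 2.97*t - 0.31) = 0.7232*t^5 + 4.3*t^4 - 12.1546*t^3 - 3.1033*t^2 + 1.1029*t - 0.0682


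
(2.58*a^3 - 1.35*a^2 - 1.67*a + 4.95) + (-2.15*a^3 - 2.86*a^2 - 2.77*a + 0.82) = 0.43*a^3 - 4.21*a^2 - 4.44*a + 5.77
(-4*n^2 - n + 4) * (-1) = 4*n^2 + n - 4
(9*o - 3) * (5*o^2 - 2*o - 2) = 45*o^3 - 33*o^2 - 12*o + 6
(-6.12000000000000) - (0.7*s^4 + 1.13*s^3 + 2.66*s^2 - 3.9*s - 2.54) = -0.7*s^4 - 1.13*s^3 - 2.66*s^2 + 3.9*s - 3.58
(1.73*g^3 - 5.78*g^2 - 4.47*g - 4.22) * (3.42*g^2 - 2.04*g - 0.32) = 5.9166*g^5 - 23.2968*g^4 - 4.0498*g^3 - 3.464*g^2 + 10.0392*g + 1.3504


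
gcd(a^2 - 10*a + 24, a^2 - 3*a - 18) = a - 6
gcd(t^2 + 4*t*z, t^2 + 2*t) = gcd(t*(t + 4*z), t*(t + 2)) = t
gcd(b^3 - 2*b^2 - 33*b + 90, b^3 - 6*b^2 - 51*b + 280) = b - 5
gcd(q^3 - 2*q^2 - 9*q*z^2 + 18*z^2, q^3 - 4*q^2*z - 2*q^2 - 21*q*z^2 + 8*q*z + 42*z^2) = q^2 + 3*q*z - 2*q - 6*z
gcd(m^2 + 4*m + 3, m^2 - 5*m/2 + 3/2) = 1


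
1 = 1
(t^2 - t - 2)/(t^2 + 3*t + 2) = (t - 2)/(t + 2)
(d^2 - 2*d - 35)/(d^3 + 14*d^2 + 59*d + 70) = (d - 7)/(d^2 + 9*d + 14)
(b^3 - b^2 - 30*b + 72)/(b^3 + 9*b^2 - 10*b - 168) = (b - 3)/(b + 7)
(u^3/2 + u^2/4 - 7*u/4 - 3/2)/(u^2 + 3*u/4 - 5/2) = (2*u^3 + u^2 - 7*u - 6)/(4*u^2 + 3*u - 10)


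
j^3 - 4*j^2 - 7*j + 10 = (j - 5)*(j - 1)*(j + 2)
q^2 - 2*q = q*(q - 2)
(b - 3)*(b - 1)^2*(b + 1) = b^4 - 4*b^3 + 2*b^2 + 4*b - 3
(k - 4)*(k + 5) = k^2 + k - 20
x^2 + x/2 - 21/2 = (x - 3)*(x + 7/2)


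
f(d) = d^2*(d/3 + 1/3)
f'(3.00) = 11.00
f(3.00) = 12.00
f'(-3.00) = 7.00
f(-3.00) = -6.00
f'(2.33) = 6.98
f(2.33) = 6.03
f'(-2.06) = 2.87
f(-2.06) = -1.50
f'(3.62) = 15.52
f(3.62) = 20.18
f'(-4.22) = 15.00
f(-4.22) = -19.11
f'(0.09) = 0.07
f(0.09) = 0.00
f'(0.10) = 0.08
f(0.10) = 0.00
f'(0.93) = 1.48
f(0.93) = 0.56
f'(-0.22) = -0.10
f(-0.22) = 0.01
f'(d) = d^2/3 + 2*d*(d/3 + 1/3)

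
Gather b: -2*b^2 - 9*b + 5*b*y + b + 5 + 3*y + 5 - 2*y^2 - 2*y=-2*b^2 + b*(5*y - 8) - 2*y^2 + y + 10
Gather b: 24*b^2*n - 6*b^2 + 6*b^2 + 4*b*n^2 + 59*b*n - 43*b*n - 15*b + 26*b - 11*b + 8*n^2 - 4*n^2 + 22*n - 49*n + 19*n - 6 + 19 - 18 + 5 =24*b^2*n + b*(4*n^2 + 16*n) + 4*n^2 - 8*n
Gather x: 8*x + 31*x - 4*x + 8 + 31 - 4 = 35*x + 35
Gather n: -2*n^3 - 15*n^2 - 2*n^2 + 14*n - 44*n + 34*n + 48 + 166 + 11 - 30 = -2*n^3 - 17*n^2 + 4*n + 195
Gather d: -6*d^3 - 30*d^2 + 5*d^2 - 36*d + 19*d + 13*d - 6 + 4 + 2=-6*d^3 - 25*d^2 - 4*d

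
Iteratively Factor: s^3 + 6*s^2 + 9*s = (s + 3)*(s^2 + 3*s) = s*(s + 3)*(s + 3)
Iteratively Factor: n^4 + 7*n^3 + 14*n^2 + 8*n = (n + 1)*(n^3 + 6*n^2 + 8*n) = (n + 1)*(n + 4)*(n^2 + 2*n) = n*(n + 1)*(n + 4)*(n + 2)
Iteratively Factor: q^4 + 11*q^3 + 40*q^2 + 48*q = (q + 4)*(q^3 + 7*q^2 + 12*q) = q*(q + 4)*(q^2 + 7*q + 12) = q*(q + 3)*(q + 4)*(q + 4)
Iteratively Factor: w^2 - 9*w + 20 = (w - 4)*(w - 5)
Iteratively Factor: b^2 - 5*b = (b)*(b - 5)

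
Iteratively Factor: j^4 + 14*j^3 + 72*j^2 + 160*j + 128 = (j + 4)*(j^3 + 10*j^2 + 32*j + 32) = (j + 2)*(j + 4)*(j^2 + 8*j + 16) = (j + 2)*(j + 4)^2*(j + 4)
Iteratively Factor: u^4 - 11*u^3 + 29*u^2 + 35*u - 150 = (u - 5)*(u^3 - 6*u^2 - u + 30) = (u - 5)^2*(u^2 - u - 6) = (u - 5)^2*(u - 3)*(u + 2)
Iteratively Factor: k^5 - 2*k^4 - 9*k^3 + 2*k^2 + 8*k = (k - 4)*(k^4 + 2*k^3 - k^2 - 2*k) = (k - 4)*(k - 1)*(k^3 + 3*k^2 + 2*k) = k*(k - 4)*(k - 1)*(k^2 + 3*k + 2) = k*(k - 4)*(k - 1)*(k + 1)*(k + 2)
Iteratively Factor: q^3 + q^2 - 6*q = (q + 3)*(q^2 - 2*q) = q*(q + 3)*(q - 2)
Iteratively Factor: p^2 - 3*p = (p - 3)*(p)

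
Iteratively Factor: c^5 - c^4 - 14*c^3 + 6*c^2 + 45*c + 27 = (c + 1)*(c^4 - 2*c^3 - 12*c^2 + 18*c + 27) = (c + 1)^2*(c^3 - 3*c^2 - 9*c + 27) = (c + 1)^2*(c + 3)*(c^2 - 6*c + 9) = (c - 3)*(c + 1)^2*(c + 3)*(c - 3)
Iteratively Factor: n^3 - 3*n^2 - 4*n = (n + 1)*(n^2 - 4*n) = n*(n + 1)*(n - 4)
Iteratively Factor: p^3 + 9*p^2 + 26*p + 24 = (p + 3)*(p^2 + 6*p + 8) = (p + 3)*(p + 4)*(p + 2)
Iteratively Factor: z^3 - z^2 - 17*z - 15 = (z - 5)*(z^2 + 4*z + 3) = (z - 5)*(z + 3)*(z + 1)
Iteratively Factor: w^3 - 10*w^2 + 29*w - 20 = (w - 1)*(w^2 - 9*w + 20) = (w - 5)*(w - 1)*(w - 4)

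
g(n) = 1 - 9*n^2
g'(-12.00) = 216.00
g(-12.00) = -1295.00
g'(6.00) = -108.00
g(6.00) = -323.00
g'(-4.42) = 79.56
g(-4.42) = -174.83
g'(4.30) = -77.40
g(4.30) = -165.41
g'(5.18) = -93.24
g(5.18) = -240.49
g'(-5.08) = 91.44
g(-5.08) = -231.26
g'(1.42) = -25.56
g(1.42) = -17.15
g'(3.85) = -69.30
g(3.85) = -132.40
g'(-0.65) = 11.70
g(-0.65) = -2.80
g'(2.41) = -43.38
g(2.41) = -51.27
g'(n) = -18*n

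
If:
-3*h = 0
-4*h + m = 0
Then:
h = 0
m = 0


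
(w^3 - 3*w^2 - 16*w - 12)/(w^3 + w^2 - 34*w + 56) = (w^3 - 3*w^2 - 16*w - 12)/(w^3 + w^2 - 34*w + 56)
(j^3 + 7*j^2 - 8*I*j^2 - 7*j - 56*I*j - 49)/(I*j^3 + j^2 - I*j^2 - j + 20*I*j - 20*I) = (-I*j^3 - j^2*(8 + 7*I) + 7*j*(-8 + I) + 49*I)/(j^3 - j^2*(1 + I) + j*(20 + I) - 20)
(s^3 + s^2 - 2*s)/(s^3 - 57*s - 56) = s*(-s^2 - s + 2)/(-s^3 + 57*s + 56)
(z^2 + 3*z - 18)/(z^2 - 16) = (z^2 + 3*z - 18)/(z^2 - 16)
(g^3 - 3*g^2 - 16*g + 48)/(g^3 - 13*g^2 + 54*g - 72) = (g + 4)/(g - 6)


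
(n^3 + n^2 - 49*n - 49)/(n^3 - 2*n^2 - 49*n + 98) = (n + 1)/(n - 2)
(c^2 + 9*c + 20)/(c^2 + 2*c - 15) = (c + 4)/(c - 3)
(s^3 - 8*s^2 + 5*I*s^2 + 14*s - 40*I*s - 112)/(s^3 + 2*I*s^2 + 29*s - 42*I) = (s - 8)/(s - 3*I)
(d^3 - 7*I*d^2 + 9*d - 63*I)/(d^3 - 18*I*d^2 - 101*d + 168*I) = (d + 3*I)/(d - 8*I)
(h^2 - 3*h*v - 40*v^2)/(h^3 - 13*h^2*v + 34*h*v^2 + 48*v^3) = (-h - 5*v)/(-h^2 + 5*h*v + 6*v^2)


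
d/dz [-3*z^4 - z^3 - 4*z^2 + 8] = z*(-12*z^2 - 3*z - 8)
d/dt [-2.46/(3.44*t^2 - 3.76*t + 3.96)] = (16.9248*t - 9.2496)/(3.44*t^2 - 3.76*t + 3.96)^2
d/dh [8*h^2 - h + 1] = 16*h - 1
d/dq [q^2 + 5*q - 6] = 2*q + 5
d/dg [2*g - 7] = 2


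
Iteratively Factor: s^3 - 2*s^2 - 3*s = (s - 3)*(s^2 + s) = (s - 3)*(s + 1)*(s)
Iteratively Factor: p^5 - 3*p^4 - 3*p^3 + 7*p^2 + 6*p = (p)*(p^4 - 3*p^3 - 3*p^2 + 7*p + 6) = p*(p - 3)*(p^3 - 3*p - 2) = p*(p - 3)*(p - 2)*(p^2 + 2*p + 1) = p*(p - 3)*(p - 2)*(p + 1)*(p + 1)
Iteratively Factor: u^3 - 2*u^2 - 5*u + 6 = (u - 1)*(u^2 - u - 6) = (u - 1)*(u + 2)*(u - 3)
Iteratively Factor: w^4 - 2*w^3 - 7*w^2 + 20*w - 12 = (w - 2)*(w^3 - 7*w + 6) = (w - 2)^2*(w^2 + 2*w - 3) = (w - 2)^2*(w + 3)*(w - 1)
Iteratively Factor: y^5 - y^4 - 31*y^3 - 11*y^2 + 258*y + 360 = (y - 4)*(y^4 + 3*y^3 - 19*y^2 - 87*y - 90) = (y - 5)*(y - 4)*(y^3 + 8*y^2 + 21*y + 18) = (y - 5)*(y - 4)*(y + 3)*(y^2 + 5*y + 6) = (y - 5)*(y - 4)*(y + 2)*(y + 3)*(y + 3)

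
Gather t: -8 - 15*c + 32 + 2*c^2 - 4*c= 2*c^2 - 19*c + 24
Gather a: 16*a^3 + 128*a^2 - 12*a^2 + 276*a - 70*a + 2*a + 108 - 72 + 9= 16*a^3 + 116*a^2 + 208*a + 45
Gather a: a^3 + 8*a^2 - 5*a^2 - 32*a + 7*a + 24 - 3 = a^3 + 3*a^2 - 25*a + 21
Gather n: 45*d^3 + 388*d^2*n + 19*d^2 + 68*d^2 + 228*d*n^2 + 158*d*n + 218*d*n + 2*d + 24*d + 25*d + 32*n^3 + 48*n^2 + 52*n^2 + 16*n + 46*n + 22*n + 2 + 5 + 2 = 45*d^3 + 87*d^2 + 51*d + 32*n^3 + n^2*(228*d + 100) + n*(388*d^2 + 376*d + 84) + 9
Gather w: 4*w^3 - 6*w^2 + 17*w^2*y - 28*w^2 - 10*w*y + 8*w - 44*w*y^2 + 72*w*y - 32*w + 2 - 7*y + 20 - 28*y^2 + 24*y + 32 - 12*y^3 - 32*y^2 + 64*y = 4*w^3 + w^2*(17*y - 34) + w*(-44*y^2 + 62*y - 24) - 12*y^3 - 60*y^2 + 81*y + 54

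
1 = 1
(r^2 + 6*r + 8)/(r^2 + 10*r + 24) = (r + 2)/(r + 6)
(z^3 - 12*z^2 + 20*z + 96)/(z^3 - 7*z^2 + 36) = (z - 8)/(z - 3)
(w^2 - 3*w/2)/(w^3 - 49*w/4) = 2*(2*w - 3)/(4*w^2 - 49)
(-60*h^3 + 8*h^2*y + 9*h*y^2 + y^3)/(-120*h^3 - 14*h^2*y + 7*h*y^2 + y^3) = (-2*h + y)/(-4*h + y)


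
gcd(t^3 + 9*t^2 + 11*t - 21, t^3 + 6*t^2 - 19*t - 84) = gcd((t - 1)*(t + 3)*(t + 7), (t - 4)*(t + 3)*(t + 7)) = t^2 + 10*t + 21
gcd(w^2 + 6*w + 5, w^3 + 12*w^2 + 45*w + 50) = w + 5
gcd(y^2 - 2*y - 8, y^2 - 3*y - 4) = y - 4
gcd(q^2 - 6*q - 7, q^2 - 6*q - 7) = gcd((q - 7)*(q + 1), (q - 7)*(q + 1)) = q^2 - 6*q - 7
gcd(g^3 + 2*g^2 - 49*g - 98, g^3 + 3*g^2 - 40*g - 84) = g^2 + 9*g + 14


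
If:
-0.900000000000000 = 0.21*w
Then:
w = -4.29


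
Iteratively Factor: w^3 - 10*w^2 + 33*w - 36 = (w - 4)*(w^2 - 6*w + 9) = (w - 4)*(w - 3)*(w - 3)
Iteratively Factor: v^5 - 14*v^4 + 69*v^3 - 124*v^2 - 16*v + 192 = (v - 4)*(v^4 - 10*v^3 + 29*v^2 - 8*v - 48) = (v - 4)^2*(v^3 - 6*v^2 + 5*v + 12) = (v - 4)^3*(v^2 - 2*v - 3) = (v - 4)^3*(v + 1)*(v - 3)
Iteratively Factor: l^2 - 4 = (l + 2)*(l - 2)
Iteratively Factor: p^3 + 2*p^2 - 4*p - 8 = (p + 2)*(p^2 - 4) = (p - 2)*(p + 2)*(p + 2)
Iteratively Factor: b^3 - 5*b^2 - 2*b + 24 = (b + 2)*(b^2 - 7*b + 12) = (b - 3)*(b + 2)*(b - 4)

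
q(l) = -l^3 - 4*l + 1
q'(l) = -3*l^2 - 4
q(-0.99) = 5.93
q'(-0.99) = -6.94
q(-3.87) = 74.44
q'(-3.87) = -48.93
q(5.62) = -198.98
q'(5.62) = -98.75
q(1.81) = -12.17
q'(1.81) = -13.83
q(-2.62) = 29.46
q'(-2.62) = -24.59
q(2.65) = -28.21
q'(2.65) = -25.07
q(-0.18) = 1.73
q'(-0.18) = -4.10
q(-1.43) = 9.64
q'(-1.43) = -10.13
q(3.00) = -38.00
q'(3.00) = -31.00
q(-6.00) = 241.00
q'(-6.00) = -112.00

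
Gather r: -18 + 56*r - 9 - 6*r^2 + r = -6*r^2 + 57*r - 27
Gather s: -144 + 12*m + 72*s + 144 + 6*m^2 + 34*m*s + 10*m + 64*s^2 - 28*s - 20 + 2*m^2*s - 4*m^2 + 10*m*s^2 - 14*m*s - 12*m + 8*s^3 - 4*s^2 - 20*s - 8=2*m^2 + 10*m + 8*s^3 + s^2*(10*m + 60) + s*(2*m^2 + 20*m + 24) - 28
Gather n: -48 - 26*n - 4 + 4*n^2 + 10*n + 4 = 4*n^2 - 16*n - 48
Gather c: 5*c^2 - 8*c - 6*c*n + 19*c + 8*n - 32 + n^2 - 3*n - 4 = 5*c^2 + c*(11 - 6*n) + n^2 + 5*n - 36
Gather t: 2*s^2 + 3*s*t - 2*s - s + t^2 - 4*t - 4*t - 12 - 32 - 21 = 2*s^2 - 3*s + t^2 + t*(3*s - 8) - 65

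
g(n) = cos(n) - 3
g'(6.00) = 0.28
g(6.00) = -2.04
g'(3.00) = -0.14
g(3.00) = -3.99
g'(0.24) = -0.24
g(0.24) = -2.03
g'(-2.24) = 0.78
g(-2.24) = -3.62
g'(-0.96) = 0.82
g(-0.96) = -2.43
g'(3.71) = 0.54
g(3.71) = -3.84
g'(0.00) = 0.00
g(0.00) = -2.00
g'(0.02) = -0.02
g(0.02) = -2.00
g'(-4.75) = -1.00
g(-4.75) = -2.96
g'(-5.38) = -0.79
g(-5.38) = -2.38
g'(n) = -sin(n)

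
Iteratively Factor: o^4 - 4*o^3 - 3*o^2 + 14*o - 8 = (o + 2)*(o^3 - 6*o^2 + 9*o - 4) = (o - 4)*(o + 2)*(o^2 - 2*o + 1) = (o - 4)*(o - 1)*(o + 2)*(o - 1)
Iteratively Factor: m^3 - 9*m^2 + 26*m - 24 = (m - 4)*(m^2 - 5*m + 6) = (m - 4)*(m - 2)*(m - 3)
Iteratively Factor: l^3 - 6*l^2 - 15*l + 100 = (l + 4)*(l^2 - 10*l + 25) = (l - 5)*(l + 4)*(l - 5)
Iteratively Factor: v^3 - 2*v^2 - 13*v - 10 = (v + 1)*(v^2 - 3*v - 10) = (v + 1)*(v + 2)*(v - 5)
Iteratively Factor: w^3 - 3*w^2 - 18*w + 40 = (w - 2)*(w^2 - w - 20) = (w - 2)*(w + 4)*(w - 5)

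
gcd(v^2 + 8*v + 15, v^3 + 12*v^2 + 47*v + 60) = v^2 + 8*v + 15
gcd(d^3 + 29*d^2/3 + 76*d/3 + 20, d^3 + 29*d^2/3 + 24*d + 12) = d + 6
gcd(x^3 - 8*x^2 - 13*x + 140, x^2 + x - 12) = x + 4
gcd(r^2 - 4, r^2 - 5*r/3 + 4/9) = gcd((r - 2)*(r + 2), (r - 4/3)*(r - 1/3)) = 1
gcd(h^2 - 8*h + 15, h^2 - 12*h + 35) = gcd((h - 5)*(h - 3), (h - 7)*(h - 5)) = h - 5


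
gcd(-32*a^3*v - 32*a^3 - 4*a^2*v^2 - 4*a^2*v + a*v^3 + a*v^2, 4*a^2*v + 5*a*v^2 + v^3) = 4*a + v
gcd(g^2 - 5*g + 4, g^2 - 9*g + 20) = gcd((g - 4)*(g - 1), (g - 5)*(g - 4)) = g - 4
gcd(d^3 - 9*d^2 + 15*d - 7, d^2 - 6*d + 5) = d - 1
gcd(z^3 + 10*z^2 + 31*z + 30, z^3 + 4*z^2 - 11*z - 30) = z^2 + 7*z + 10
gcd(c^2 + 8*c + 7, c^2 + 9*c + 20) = 1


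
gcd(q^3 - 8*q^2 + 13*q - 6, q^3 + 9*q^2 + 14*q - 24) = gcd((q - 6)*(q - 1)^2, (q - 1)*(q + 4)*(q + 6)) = q - 1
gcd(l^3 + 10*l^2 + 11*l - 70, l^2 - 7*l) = 1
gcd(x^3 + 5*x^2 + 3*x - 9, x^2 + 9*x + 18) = x + 3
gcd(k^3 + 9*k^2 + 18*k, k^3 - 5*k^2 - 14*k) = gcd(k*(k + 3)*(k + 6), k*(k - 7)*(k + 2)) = k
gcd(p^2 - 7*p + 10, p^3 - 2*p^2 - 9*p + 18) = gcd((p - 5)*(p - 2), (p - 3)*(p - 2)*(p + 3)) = p - 2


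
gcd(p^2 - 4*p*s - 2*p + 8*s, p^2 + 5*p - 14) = p - 2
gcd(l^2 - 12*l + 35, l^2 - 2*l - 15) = l - 5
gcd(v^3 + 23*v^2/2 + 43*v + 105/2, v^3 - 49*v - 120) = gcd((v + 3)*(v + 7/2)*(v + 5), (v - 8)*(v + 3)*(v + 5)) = v^2 + 8*v + 15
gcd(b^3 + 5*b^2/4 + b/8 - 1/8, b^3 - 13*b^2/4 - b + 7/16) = b^2 + b/4 - 1/8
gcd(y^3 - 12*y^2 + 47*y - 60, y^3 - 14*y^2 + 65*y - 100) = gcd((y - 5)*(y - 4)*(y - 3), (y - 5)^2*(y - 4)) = y^2 - 9*y + 20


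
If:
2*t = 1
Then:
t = 1/2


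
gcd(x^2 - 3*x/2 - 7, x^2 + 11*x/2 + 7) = x + 2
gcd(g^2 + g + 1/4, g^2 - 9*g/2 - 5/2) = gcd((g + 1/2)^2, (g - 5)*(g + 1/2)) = g + 1/2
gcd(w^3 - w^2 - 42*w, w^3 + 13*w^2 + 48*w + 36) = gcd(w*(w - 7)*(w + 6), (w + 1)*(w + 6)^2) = w + 6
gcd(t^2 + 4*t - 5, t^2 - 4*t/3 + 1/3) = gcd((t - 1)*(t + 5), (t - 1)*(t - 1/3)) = t - 1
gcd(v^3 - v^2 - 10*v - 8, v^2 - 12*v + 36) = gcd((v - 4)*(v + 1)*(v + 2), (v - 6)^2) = 1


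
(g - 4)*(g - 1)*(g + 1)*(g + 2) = g^4 - 2*g^3 - 9*g^2 + 2*g + 8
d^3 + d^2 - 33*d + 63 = (d - 3)^2*(d + 7)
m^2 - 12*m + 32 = (m - 8)*(m - 4)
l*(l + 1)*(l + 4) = l^3 + 5*l^2 + 4*l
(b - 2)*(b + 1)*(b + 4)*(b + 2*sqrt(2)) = b^4 + 2*sqrt(2)*b^3 + 3*b^3 - 6*b^2 + 6*sqrt(2)*b^2 - 12*sqrt(2)*b - 8*b - 16*sqrt(2)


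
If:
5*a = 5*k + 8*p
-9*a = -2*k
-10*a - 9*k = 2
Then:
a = -4/101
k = -18/101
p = 35/404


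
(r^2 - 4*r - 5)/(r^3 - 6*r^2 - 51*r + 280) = (r + 1)/(r^2 - r - 56)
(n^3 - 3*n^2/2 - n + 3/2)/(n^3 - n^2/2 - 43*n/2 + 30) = (n^2 - 1)/(n^2 + n - 20)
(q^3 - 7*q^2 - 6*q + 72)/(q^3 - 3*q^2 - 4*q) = (q^2 - 3*q - 18)/(q*(q + 1))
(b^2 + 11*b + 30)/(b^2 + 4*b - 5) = (b + 6)/(b - 1)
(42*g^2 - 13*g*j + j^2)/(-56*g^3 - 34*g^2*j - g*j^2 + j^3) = (-6*g + j)/(8*g^2 + 6*g*j + j^2)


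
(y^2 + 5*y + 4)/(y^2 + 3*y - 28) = (y^2 + 5*y + 4)/(y^2 + 3*y - 28)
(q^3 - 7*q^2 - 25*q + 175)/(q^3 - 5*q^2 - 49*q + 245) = (q + 5)/(q + 7)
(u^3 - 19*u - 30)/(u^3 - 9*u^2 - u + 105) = (u + 2)/(u - 7)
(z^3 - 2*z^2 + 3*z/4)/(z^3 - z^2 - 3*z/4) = (2*z - 1)/(2*z + 1)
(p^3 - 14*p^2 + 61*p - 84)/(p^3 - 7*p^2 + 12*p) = (p - 7)/p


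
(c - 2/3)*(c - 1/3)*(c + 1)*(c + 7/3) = c^4 + 7*c^3/3 - 7*c^2/9 - 43*c/27 + 14/27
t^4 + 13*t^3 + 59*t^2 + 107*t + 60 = (t + 1)*(t + 3)*(t + 4)*(t + 5)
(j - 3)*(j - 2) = j^2 - 5*j + 6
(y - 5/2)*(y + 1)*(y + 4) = y^3 + 5*y^2/2 - 17*y/2 - 10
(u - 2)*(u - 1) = u^2 - 3*u + 2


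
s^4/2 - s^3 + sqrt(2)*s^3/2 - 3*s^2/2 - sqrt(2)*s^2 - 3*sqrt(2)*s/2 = s*(s/2 + 1/2)*(s - 3)*(s + sqrt(2))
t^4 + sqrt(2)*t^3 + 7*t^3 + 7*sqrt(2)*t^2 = t^2*(t + 7)*(t + sqrt(2))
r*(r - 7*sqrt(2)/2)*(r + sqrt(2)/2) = r^3 - 3*sqrt(2)*r^2 - 7*r/2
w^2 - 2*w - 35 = (w - 7)*(w + 5)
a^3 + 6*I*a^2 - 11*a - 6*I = (a + I)*(a + 2*I)*(a + 3*I)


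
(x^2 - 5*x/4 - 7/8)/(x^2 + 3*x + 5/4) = (4*x - 7)/(2*(2*x + 5))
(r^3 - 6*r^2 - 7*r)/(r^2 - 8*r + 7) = r*(r + 1)/(r - 1)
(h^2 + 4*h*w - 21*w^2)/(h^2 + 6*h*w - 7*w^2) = (-h + 3*w)/(-h + w)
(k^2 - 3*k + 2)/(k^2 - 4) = (k - 1)/(k + 2)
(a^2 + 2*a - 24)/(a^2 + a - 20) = (a + 6)/(a + 5)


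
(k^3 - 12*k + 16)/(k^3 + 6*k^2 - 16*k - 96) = (k^2 - 4*k + 4)/(k^2 + 2*k - 24)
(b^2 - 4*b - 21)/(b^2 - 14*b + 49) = (b + 3)/(b - 7)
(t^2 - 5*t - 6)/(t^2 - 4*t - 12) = (t + 1)/(t + 2)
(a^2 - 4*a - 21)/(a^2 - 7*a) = (a + 3)/a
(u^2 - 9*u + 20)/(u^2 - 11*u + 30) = (u - 4)/(u - 6)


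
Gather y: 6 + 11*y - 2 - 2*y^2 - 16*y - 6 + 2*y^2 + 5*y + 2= 0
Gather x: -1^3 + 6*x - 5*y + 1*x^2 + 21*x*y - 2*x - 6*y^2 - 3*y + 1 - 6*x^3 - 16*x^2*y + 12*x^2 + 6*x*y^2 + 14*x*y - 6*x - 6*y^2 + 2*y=-6*x^3 + x^2*(13 - 16*y) + x*(6*y^2 + 35*y - 2) - 12*y^2 - 6*y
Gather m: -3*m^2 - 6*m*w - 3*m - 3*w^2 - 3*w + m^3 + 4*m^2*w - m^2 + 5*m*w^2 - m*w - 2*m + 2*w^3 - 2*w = m^3 + m^2*(4*w - 4) + m*(5*w^2 - 7*w - 5) + 2*w^3 - 3*w^2 - 5*w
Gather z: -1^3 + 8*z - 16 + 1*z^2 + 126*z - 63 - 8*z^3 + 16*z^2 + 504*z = -8*z^3 + 17*z^2 + 638*z - 80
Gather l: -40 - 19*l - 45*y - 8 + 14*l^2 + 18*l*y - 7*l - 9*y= 14*l^2 + l*(18*y - 26) - 54*y - 48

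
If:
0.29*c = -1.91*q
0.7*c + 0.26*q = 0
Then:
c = 0.00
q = 0.00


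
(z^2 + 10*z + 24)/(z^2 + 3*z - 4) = (z + 6)/(z - 1)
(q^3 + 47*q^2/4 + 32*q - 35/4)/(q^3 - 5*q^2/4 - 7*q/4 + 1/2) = (q^2 + 12*q + 35)/(q^2 - q - 2)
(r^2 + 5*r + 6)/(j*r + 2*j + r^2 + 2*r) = (r + 3)/(j + r)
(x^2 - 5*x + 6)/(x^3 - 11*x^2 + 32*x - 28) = (x - 3)/(x^2 - 9*x + 14)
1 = 1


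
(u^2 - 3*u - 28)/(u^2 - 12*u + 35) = (u + 4)/(u - 5)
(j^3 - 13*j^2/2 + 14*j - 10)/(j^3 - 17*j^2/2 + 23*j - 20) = (j - 2)/(j - 4)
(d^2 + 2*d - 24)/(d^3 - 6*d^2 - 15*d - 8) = (-d^2 - 2*d + 24)/(-d^3 + 6*d^2 + 15*d + 8)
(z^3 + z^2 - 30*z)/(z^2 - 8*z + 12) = z*(z^2 + z - 30)/(z^2 - 8*z + 12)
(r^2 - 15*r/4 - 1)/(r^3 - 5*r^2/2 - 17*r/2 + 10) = (4*r + 1)/(2*(2*r^2 + 3*r - 5))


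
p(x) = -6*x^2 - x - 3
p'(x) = -12*x - 1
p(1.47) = -17.44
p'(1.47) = -18.64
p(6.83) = -289.72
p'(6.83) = -82.96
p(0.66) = -6.27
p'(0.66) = -8.92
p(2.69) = -49.11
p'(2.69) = -33.28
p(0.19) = -3.41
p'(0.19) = -3.28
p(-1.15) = -9.78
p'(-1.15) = 12.80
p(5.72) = -205.03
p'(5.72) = -69.64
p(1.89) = -26.32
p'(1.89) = -23.68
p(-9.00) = -480.00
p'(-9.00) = 107.00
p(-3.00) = -54.00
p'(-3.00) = 35.00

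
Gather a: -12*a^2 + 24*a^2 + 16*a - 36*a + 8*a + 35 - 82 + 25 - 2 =12*a^2 - 12*a - 24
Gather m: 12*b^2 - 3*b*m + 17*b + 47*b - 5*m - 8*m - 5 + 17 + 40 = 12*b^2 + 64*b + m*(-3*b - 13) + 52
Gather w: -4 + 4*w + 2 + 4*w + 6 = 8*w + 4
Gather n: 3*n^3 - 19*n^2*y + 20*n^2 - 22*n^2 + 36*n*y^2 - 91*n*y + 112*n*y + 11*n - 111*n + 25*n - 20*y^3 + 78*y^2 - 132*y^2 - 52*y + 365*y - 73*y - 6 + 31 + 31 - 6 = 3*n^3 + n^2*(-19*y - 2) + n*(36*y^2 + 21*y - 75) - 20*y^3 - 54*y^2 + 240*y + 50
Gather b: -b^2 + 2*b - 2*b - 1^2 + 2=1 - b^2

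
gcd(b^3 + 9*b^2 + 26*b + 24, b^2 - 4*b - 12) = b + 2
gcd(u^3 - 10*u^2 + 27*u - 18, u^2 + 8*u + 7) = 1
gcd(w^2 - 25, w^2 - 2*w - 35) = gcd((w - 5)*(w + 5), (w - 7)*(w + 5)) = w + 5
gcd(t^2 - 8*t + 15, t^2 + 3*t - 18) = t - 3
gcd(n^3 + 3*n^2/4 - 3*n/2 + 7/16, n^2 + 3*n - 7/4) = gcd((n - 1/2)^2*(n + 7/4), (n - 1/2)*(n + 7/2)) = n - 1/2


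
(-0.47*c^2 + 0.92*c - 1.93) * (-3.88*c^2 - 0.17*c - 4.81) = 1.8236*c^4 - 3.4897*c^3 + 9.5927*c^2 - 4.0971*c + 9.2833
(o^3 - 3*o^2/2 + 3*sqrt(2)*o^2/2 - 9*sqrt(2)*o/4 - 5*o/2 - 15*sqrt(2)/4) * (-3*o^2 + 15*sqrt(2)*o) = -3*o^5 + 9*o^4/2 + 21*sqrt(2)*o^4/2 - 63*sqrt(2)*o^3/4 + 105*o^3/2 - 135*o^2/2 - 105*sqrt(2)*o^2/4 - 225*o/2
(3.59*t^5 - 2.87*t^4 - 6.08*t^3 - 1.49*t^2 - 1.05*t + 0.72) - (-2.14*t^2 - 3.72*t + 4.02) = 3.59*t^5 - 2.87*t^4 - 6.08*t^3 + 0.65*t^2 + 2.67*t - 3.3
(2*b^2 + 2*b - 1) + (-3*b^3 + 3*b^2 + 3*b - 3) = -3*b^3 + 5*b^2 + 5*b - 4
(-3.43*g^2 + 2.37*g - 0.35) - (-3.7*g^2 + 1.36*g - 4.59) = 0.27*g^2 + 1.01*g + 4.24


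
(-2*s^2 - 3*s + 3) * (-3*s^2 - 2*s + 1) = 6*s^4 + 13*s^3 - 5*s^2 - 9*s + 3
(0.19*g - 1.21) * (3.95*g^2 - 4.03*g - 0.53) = 0.7505*g^3 - 5.5452*g^2 + 4.7756*g + 0.6413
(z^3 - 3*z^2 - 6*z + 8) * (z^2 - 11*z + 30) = z^5 - 14*z^4 + 57*z^3 - 16*z^2 - 268*z + 240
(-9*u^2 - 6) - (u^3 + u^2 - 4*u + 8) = -u^3 - 10*u^2 + 4*u - 14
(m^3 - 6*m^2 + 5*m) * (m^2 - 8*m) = m^5 - 14*m^4 + 53*m^3 - 40*m^2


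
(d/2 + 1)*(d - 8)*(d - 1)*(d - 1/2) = d^4/2 - 15*d^3/4 - 13*d^2/4 + 21*d/2 - 4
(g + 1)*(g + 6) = g^2 + 7*g + 6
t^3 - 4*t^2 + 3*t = t*(t - 3)*(t - 1)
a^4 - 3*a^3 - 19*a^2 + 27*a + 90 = (a - 5)*(a - 3)*(a + 2)*(a + 3)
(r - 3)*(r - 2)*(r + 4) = r^3 - r^2 - 14*r + 24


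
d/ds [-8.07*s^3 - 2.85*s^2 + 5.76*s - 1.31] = -24.21*s^2 - 5.7*s + 5.76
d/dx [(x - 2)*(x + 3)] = 2*x + 1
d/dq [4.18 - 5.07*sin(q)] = -5.07*cos(q)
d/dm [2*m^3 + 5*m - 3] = 6*m^2 + 5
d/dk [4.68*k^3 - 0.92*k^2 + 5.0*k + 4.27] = 14.04*k^2 - 1.84*k + 5.0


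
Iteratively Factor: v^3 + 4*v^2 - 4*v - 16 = (v + 4)*(v^2 - 4) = (v - 2)*(v + 4)*(v + 2)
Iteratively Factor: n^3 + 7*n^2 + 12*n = (n)*(n^2 + 7*n + 12) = n*(n + 3)*(n + 4)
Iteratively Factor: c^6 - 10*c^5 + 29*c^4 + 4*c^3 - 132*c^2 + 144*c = (c - 3)*(c^5 - 7*c^4 + 8*c^3 + 28*c^2 - 48*c) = c*(c - 3)*(c^4 - 7*c^3 + 8*c^2 + 28*c - 48) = c*(c - 3)*(c + 2)*(c^3 - 9*c^2 + 26*c - 24) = c*(c - 4)*(c - 3)*(c + 2)*(c^2 - 5*c + 6) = c*(c - 4)*(c - 3)*(c - 2)*(c + 2)*(c - 3)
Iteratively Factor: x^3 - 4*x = (x)*(x^2 - 4) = x*(x + 2)*(x - 2)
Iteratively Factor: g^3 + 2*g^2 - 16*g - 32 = (g - 4)*(g^2 + 6*g + 8) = (g - 4)*(g + 4)*(g + 2)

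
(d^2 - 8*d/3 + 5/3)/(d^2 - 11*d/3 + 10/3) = (d - 1)/(d - 2)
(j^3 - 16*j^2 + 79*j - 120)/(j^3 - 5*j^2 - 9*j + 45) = (j - 8)/(j + 3)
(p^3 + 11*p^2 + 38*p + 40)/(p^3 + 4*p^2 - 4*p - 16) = (p + 5)/(p - 2)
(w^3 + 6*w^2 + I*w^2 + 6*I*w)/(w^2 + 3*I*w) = (w^2 + w*(6 + I) + 6*I)/(w + 3*I)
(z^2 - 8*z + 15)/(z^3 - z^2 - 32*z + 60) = (z - 3)/(z^2 + 4*z - 12)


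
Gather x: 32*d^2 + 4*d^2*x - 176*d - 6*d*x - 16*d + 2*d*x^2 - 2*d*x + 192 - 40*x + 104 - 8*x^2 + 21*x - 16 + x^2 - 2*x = 32*d^2 - 192*d + x^2*(2*d - 7) + x*(4*d^2 - 8*d - 21) + 280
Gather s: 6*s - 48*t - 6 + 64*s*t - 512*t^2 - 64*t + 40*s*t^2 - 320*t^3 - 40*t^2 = s*(40*t^2 + 64*t + 6) - 320*t^3 - 552*t^2 - 112*t - 6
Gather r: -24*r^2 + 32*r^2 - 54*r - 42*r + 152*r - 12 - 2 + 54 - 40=8*r^2 + 56*r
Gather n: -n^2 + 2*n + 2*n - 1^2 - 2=-n^2 + 4*n - 3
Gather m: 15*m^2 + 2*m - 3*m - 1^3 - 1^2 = 15*m^2 - m - 2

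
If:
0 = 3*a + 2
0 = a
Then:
No Solution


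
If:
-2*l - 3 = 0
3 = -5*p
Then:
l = -3/2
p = -3/5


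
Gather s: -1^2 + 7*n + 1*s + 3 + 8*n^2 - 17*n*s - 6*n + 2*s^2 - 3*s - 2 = 8*n^2 + n + 2*s^2 + s*(-17*n - 2)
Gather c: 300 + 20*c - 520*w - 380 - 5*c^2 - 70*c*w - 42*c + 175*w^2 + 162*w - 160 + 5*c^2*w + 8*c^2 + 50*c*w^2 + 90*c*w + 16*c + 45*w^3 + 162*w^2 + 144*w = c^2*(5*w + 3) + c*(50*w^2 + 20*w - 6) + 45*w^3 + 337*w^2 - 214*w - 240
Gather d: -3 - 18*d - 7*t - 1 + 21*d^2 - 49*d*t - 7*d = 21*d^2 + d*(-49*t - 25) - 7*t - 4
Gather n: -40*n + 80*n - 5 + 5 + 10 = 40*n + 10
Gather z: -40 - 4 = -44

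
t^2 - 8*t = t*(t - 8)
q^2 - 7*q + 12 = (q - 4)*(q - 3)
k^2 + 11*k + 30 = (k + 5)*(k + 6)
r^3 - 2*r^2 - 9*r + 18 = (r - 3)*(r - 2)*(r + 3)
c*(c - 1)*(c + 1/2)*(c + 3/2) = c^4 + c^3 - 5*c^2/4 - 3*c/4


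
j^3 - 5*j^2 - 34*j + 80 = (j - 8)*(j - 2)*(j + 5)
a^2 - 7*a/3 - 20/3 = (a - 4)*(a + 5/3)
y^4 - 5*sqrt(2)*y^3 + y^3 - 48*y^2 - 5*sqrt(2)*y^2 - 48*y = y*(y + 1)*(y - 8*sqrt(2))*(y + 3*sqrt(2))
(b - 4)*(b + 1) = b^2 - 3*b - 4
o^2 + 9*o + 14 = (o + 2)*(o + 7)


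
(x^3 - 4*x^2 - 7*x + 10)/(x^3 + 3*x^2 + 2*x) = (x^2 - 6*x + 5)/(x*(x + 1))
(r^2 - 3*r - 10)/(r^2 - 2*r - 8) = (r - 5)/(r - 4)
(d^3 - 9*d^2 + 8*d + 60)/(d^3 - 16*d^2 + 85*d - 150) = (d + 2)/(d - 5)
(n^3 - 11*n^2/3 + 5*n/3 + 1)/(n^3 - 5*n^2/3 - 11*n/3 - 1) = (n - 1)/(n + 1)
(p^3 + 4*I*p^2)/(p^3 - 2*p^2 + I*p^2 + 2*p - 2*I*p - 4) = p^2*(p + 4*I)/(p^3 + p^2*(-2 + I) + 2*p*(1 - I) - 4)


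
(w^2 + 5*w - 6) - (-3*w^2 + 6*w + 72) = 4*w^2 - w - 78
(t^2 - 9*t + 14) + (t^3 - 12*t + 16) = t^3 + t^2 - 21*t + 30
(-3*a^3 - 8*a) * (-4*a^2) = 12*a^5 + 32*a^3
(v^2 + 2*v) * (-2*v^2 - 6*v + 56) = -2*v^4 - 10*v^3 + 44*v^2 + 112*v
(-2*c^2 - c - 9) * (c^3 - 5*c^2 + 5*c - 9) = -2*c^5 + 9*c^4 - 14*c^3 + 58*c^2 - 36*c + 81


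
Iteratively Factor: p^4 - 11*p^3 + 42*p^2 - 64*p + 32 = (p - 4)*(p^3 - 7*p^2 + 14*p - 8) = (p - 4)*(p - 2)*(p^2 - 5*p + 4) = (p - 4)^2*(p - 2)*(p - 1)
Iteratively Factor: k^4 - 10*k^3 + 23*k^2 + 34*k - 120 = (k - 3)*(k^3 - 7*k^2 + 2*k + 40) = (k - 4)*(k - 3)*(k^2 - 3*k - 10) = (k - 4)*(k - 3)*(k + 2)*(k - 5)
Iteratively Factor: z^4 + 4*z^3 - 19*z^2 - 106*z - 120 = (z + 2)*(z^3 + 2*z^2 - 23*z - 60) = (z - 5)*(z + 2)*(z^2 + 7*z + 12) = (z - 5)*(z + 2)*(z + 4)*(z + 3)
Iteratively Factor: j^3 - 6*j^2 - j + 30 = (j + 2)*(j^2 - 8*j + 15) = (j - 5)*(j + 2)*(j - 3)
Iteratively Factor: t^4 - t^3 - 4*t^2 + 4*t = (t - 1)*(t^3 - 4*t) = (t - 1)*(t + 2)*(t^2 - 2*t) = t*(t - 1)*(t + 2)*(t - 2)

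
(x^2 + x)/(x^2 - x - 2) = x/(x - 2)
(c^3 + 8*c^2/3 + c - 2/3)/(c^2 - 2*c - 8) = (3*c^2 + 2*c - 1)/(3*(c - 4))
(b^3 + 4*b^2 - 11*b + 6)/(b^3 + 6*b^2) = 1 - 2/b + b^(-2)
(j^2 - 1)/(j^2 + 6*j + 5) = (j - 1)/(j + 5)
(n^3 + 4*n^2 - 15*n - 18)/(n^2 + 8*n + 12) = (n^2 - 2*n - 3)/(n + 2)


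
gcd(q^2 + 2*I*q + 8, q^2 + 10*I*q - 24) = q + 4*I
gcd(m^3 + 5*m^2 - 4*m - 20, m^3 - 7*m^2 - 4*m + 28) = m^2 - 4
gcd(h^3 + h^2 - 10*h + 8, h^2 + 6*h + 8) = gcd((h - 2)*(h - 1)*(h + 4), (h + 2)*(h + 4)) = h + 4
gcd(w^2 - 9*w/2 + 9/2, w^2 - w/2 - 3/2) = w - 3/2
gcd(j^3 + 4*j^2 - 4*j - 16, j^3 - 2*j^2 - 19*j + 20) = j + 4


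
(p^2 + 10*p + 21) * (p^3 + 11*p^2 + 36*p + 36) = p^5 + 21*p^4 + 167*p^3 + 627*p^2 + 1116*p + 756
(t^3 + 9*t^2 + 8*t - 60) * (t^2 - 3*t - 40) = t^5 + 6*t^4 - 59*t^3 - 444*t^2 - 140*t + 2400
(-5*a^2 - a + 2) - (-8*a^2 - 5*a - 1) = 3*a^2 + 4*a + 3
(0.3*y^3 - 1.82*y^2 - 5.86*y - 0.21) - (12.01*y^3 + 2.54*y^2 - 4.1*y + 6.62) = -11.71*y^3 - 4.36*y^2 - 1.76*y - 6.83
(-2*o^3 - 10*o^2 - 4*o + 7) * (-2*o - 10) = 4*o^4 + 40*o^3 + 108*o^2 + 26*o - 70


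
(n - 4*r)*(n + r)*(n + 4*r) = n^3 + n^2*r - 16*n*r^2 - 16*r^3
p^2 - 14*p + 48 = (p - 8)*(p - 6)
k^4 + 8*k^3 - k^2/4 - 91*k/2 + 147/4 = (k - 3/2)*(k - 1)*(k + 7/2)*(k + 7)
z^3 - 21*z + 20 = (z - 4)*(z - 1)*(z + 5)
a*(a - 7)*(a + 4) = a^3 - 3*a^2 - 28*a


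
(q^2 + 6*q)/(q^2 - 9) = q*(q + 6)/(q^2 - 9)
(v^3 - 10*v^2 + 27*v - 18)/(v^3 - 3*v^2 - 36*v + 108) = (v - 1)/(v + 6)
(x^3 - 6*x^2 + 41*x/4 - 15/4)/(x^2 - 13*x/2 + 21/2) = (4*x^2 - 12*x + 5)/(2*(2*x - 7))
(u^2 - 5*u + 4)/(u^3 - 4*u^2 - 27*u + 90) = (u^2 - 5*u + 4)/(u^3 - 4*u^2 - 27*u + 90)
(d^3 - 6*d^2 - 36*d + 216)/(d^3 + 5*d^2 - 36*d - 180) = (d - 6)/(d + 5)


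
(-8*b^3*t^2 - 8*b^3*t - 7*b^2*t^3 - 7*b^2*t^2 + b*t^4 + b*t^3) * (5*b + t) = -40*b^4*t^2 - 40*b^4*t - 43*b^3*t^3 - 43*b^3*t^2 - 2*b^2*t^4 - 2*b^2*t^3 + b*t^5 + b*t^4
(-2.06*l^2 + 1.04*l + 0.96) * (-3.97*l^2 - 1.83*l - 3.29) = 8.1782*l^4 - 0.359*l^3 + 1.063*l^2 - 5.1784*l - 3.1584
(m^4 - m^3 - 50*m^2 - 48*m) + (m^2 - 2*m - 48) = m^4 - m^3 - 49*m^2 - 50*m - 48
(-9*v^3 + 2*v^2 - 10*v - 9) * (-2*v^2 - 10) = 18*v^5 - 4*v^4 + 110*v^3 - 2*v^2 + 100*v + 90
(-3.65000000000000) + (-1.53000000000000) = -5.18000000000000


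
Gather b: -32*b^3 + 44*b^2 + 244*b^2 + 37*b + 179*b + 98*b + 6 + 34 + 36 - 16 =-32*b^3 + 288*b^2 + 314*b + 60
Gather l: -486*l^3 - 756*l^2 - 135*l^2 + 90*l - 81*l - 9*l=-486*l^3 - 891*l^2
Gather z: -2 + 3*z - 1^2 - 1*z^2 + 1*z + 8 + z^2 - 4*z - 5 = 0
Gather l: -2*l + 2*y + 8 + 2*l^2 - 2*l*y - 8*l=2*l^2 + l*(-2*y - 10) + 2*y + 8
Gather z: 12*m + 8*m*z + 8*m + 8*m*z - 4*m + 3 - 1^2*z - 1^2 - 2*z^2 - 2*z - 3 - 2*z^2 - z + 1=16*m - 4*z^2 + z*(16*m - 4)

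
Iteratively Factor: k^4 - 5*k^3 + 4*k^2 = (k)*(k^3 - 5*k^2 + 4*k) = k*(k - 4)*(k^2 - k) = k*(k - 4)*(k - 1)*(k)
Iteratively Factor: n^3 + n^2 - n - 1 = (n - 1)*(n^2 + 2*n + 1) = (n - 1)*(n + 1)*(n + 1)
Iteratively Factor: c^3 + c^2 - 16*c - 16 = (c + 4)*(c^2 - 3*c - 4) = (c - 4)*(c + 4)*(c + 1)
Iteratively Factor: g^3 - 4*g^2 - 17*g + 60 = (g - 3)*(g^2 - g - 20) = (g - 5)*(g - 3)*(g + 4)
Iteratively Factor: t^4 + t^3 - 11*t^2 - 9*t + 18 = (t + 3)*(t^3 - 2*t^2 - 5*t + 6) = (t - 3)*(t + 3)*(t^2 + t - 2) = (t - 3)*(t + 2)*(t + 3)*(t - 1)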